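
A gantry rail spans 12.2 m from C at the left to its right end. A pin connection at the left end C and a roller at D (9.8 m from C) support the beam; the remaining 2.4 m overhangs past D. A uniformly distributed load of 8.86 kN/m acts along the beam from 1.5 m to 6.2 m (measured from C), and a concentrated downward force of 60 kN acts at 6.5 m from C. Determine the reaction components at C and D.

Resultant of the distributed load: 8.86 × 4.7 = 41.642 kN at 3.85 m from C.
Taking moments about C: D_y·9.8 − (8.86·4.7)·3.85 − 60·6.5 = 0 → D_y = 550.3217/9.8 = 56.1553 ≈ 56.16 kN.
ΣF_y = 0: C_y + 56.1553 − 8.86·4.7 − 60 = 0 → C_y = 45.49 kN.
ΣF_x = 0: no horizontal applied forces, so C_x = 0.

C_x = 0, C_y = 45.49 kN, D_y = 56.16 kN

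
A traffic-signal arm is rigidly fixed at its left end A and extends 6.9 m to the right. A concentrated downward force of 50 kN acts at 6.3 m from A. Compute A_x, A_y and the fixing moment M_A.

ΣF_x = 0: A_x = 0.
ΣF_y = 0: A_y − 50 = 0 → A_y = 50.00 kN.
ΣM about A: M_A − 50·6.3 = 0 → M_A = 315.0 kN·m.

A_x = 0, A_y = 50.00 kN, M_A = 315.0 kN·m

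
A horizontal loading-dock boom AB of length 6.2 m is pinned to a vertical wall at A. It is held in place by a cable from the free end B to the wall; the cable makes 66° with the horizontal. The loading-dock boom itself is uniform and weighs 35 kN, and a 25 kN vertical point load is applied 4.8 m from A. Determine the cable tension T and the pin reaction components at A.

ΣM about A: T·sin66°·6.2 − 35·3.1 − 25·4.8 = 0 → T = 228.5/(6.2·0.913545) = 40.3427 ≈ 40.34 kN.
ΣF_x = 0: A_x − T·cos66° = 0 → A_x = 40.3427 × 0.406737 = 16.41 kN.
ΣF_y = 0: A_y + T·sin66° − 35 − 25 = 0 → A_y = 60 − 40.3427 × 0.913545 = 23.15 kN.

T = 40.34 kN, A_x = 16.41 kN, A_y = 23.15 kN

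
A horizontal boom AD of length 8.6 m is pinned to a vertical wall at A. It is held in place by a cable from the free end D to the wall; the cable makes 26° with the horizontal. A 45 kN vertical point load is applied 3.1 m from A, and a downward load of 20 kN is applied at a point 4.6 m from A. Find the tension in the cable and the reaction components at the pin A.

ΣM about A: T·sin26°·8.6 − 45·3.1 − 20·4.6 = 0 → T = 231.5/(8.6·0.438371) = 61.406 ≈ 61.41 kN.
ΣF_x = 0: A_x − T·cos26° = 0 → A_x = 61.406 × 0.898794 = 55.19 kN.
ΣF_y = 0: A_y + T·sin26° − 45 − 20 = 0 → A_y = 65 − 61.406 × 0.438371 = 38.08 kN.

T = 61.41 kN, A_x = 55.19 kN, A_y = 38.08 kN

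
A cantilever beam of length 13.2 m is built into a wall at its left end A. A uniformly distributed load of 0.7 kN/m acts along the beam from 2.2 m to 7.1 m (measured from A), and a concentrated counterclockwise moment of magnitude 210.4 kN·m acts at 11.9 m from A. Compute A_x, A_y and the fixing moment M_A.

Resultant of the distributed load: 0.7 × 4.9 = 3.43 kN at 4.65 m from A.
ΣF_x = 0: A_x = 0.
ΣF_y = 0: A_y − 0.7·4.9 = 0 → A_y = 3.430 kN.
ΣM about A: M_A − (0.7·4.9)·4.65 + 210.4 = 0 → M_A = -194.5 kN·m.

A_x = 0, A_y = 3.430 kN, M_A = -194.5 kN·m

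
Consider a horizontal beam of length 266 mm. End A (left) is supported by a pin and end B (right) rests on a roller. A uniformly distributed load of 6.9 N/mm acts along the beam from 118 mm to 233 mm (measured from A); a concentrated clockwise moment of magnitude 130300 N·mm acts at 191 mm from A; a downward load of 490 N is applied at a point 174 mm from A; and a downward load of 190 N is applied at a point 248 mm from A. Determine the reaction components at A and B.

Resultant of the distributed load: 6.9 × 115 = 793.5 N at 175.5 mm from A.
ΣM about A: B_y·266 − (6.9·115)·175.5 − 130300 − 490·174 − 190·248 = 0 → B_y = 401939.25/266 = 1511.05 ≈ 1511 N.
ΣF_y = 0: A_y + 1511.05 − 6.9·115 − 490 − 190 = 0 → A_y = -37.55 N.
ΣF_x = 0: no horizontal applied forces, so A_x = 0.

A_x = 0, A_y = -37.55 N, B_y = 1511 N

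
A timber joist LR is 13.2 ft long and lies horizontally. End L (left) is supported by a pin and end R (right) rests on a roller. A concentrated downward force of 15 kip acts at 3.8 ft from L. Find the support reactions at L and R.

L_x = 0, L_y = 10.68 kip, R_y = 4.318 kip

ΣM about L: R_y·13.2 − 15·3.8 = 0 → R_y = 57/13.2 = 4.31818 ≈ 4.318 kip.
ΣF_y = 0: L_y + 4.31818 − 15 = 0 → L_y = 10.68 kip.
ΣF_x = 0: no horizontal applied forces, so L_x = 0.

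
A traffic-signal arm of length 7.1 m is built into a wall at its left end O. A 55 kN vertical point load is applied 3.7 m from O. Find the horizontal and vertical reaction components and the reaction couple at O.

ΣF_x = 0: O_x = 0.
ΣF_y = 0: O_y − 55 = 0 → O_y = 55.00 kN.
ΣM about O: M_O − 55·3.7 = 0 → M_O = 203.5 kN·m.

O_x = 0, O_y = 55.00 kN, M_O = 203.5 kN·m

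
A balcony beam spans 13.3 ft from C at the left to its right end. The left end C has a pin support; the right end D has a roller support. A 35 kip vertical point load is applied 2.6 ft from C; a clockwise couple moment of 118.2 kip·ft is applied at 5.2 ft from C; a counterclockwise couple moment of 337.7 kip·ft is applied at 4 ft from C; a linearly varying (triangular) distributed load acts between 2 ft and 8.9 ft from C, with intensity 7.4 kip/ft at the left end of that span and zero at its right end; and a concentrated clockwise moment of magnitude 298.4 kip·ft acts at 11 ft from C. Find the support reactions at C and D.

Resultant of the triangular load: ½ × 7.4 × 6.9 = 25.53 kip, acting at 4.3 ft from C (one-third of the span from the peak).
ΣM about C: D_y·13.3 − 35·2.6 − 118.2 + 337.7 − (½·7.4·6.9)·4.3 − 298.4 = 0 → D_y = 279.679/13.3 = 21.0285 ≈ 21.03 kip.
ΣF_y = 0: C_y + 21.0285 − 35 − ½·7.4·6.9 = 0 → C_y = 39.50 kip.
ΣF_x = 0: no horizontal applied forces, so C_x = 0.

C_x = 0, C_y = 39.50 kip, D_y = 21.03 kip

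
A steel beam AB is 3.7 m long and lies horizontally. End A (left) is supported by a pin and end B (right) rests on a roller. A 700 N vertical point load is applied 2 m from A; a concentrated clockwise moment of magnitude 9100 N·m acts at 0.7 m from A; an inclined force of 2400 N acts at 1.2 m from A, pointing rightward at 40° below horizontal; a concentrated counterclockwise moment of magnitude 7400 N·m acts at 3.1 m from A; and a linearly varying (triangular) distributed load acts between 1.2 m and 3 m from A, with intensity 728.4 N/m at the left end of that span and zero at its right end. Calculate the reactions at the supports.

A_x = -1839 N, A_y = 1241 N, B_y = 1657 N

Resultant of the triangular load: ½ × 728.4 × 1.8 = 655.56 N, acting at 1.8 m from A (one-third of the span from the peak).
Taking moments about A: B_y·3.7 − 700·2 − 9100 − 2400·sin40°·1.2 + 7400 − (½·728.4·1.8)·1.8 = 0 → B_y = 6131.24/3.7 = 1657.09 ≈ 1657 N.
ΣF_y = 0: A_y + 1657.09 − 700 − 2400·sin40° − ½·728.4·1.8 = 0 → A_y = 1241 N.
ΣF_x = 0: A_x + 2400·cos40° = 0 → A_x = -1839 N.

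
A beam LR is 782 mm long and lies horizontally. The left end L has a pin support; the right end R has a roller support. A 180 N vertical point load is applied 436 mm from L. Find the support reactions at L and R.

Taking moments about L: R_y·782 − 180·436 = 0 → R_y = 78480/782 = 100.358 ≈ 100.4 N.
ΣF_y = 0: L_y + 100.358 − 180 = 0 → L_y = 79.64 N.
ΣF_x = 0: no horizontal applied forces, so L_x = 0.

L_x = 0, L_y = 79.64 N, R_y = 100.4 N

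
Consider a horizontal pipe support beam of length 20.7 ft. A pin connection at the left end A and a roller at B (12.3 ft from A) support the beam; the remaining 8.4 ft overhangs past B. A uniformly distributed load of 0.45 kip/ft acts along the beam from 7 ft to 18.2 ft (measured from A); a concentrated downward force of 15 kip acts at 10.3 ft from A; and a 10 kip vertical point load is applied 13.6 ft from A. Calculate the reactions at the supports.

A_x = 0, A_y = 1.259 kip, B_y = 28.78 kip

Resultant of the distributed load: 0.45 × 11.2 = 5.04 kip at 12.6 ft from A.
ΣM about A: B_y·12.3 − (0.45·11.2)·12.6 − 15·10.3 − 10·13.6 = 0 → B_y = 354.004/12.3 = 28.7808 ≈ 28.78 kip.
ΣF_y = 0: A_y + 28.7808 − 0.45·11.2 − 15 − 10 = 0 → A_y = 1.259 kip.
ΣF_x = 0: no horizontal applied forces, so A_x = 0.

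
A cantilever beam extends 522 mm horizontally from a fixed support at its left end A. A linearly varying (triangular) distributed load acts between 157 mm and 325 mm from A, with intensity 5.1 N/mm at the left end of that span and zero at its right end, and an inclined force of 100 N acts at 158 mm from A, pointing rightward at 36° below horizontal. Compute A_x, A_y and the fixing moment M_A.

Resultant of the triangular load: ½ × 5.1 × 168 = 428.4 N, acting at 213 mm from A (one-third of the span from the peak).
ΣF_x = 0: A_x + 100·cos36° = 0 → A_x = -80.90 N.
ΣF_y = 0: A_y − ½·5.1·168 − 100·sin36° = 0 → A_y = 487.2 N.
ΣM about A: M_A − (½·5.1·168)·213 − 100·sin36°·158 = 0 → M_A = 100500 N·mm.

A_x = -80.90 N, A_y = 487.2 N, M_A = 100500 N·mm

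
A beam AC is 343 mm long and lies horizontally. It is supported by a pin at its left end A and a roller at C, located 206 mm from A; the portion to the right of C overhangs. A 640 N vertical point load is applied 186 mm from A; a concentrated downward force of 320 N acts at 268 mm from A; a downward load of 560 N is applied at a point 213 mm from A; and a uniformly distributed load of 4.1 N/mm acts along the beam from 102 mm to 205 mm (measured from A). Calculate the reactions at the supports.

A_x = 0, A_y = 54.42 N, C_y = 1888 N

Resultant of the distributed load: 4.1 × 103 = 422.3 N at 153.5 mm from A.
Moments about A: C_y·206 − 640·186 − 320·268 − 560·213 − (4.1·103)·153.5 = 0 → C_y = 388903.05/206 = 1887.88 ≈ 1888 N.
ΣF_y = 0: A_y + 1887.88 − 640 − 320 − 560 − 4.1·103 = 0 → A_y = 54.42 N.
ΣF_x = 0: no horizontal applied forces, so A_x = 0.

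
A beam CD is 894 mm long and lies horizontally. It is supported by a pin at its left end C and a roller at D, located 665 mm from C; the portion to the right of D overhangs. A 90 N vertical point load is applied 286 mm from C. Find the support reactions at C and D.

C_x = 0, C_y = 51.29 N, D_y = 38.71 N

Taking moments about C: D_y·665 − 90·286 = 0 → D_y = 25740/665 = 38.7068 ≈ 38.71 N.
ΣF_y = 0: C_y + 38.7068 − 90 = 0 → C_y = 51.29 N.
ΣF_x = 0: no horizontal applied forces, so C_x = 0.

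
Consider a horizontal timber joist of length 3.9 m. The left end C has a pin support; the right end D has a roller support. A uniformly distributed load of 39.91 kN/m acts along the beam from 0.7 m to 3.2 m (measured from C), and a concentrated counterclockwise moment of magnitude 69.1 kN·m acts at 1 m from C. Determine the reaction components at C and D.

C_x = 0, C_y = 67.61 kN, D_y = 32.17 kN

Resultant of the distributed load: 39.91 × 2.5 = 99.775 kN at 1.95 m from C.
ΣM about C: D_y·3.9 − (39.91·2.5)·1.95 + 69.1 = 0 → D_y = 125.46125/3.9 = 32.1696 ≈ 32.17 kN.
ΣF_y = 0: C_y + 32.1696 − 39.91·2.5 = 0 → C_y = 67.61 kN.
ΣF_x = 0: no horizontal applied forces, so C_x = 0.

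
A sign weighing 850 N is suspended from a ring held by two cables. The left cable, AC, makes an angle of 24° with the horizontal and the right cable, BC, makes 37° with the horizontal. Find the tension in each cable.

T_AC = 776.2 N, T_BC = 887.8 N

ΣF_x = 0: −T_AC·cos24° + T_BC·cos37° = 0 → T_BC = 1.14388·T_AC.
ΣF_y = 0: T_AC·sin24° + T_BC·sin37° = 850.
Substitute: T_AC·(0.406737 + 1.14388·0.601815) = 850 → T_AC = 776.156 ≈ 776.2 N.
Then T_BC = 1.14388 × 776.156 = 887.8 N.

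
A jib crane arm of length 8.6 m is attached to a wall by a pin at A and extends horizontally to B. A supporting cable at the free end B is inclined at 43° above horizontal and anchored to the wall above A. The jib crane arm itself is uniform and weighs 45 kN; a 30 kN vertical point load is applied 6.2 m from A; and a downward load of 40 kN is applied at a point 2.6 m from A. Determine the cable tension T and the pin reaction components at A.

T = 82.44 kN, A_x = 60.29 kN, A_y = 58.78 kN

ΣM about A: T·sin43°·8.6 − 45·4.3 − 30·6.2 − 40·2.6 = 0 → T = 483.5/(8.6·0.681998) = 82.4356 ≈ 82.44 kN.
ΣF_x = 0: A_x − T·cos43° = 0 → A_x = 82.4356 × 0.731354 = 60.29 kN.
ΣF_y = 0: A_y + T·sin43° − 45 − 30 − 40 = 0 → A_y = 115 − 82.4356 × 0.681998 = 58.78 kN.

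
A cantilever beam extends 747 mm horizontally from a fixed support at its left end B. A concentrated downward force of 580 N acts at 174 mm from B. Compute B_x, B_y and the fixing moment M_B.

B_x = 0, B_y = 580.0 N, M_B = 100900 N·mm

ΣF_x = 0: B_x = 0.
ΣF_y = 0: B_y − 580 = 0 → B_y = 580.0 N.
ΣM about B: M_B − 580·174 = 0 → M_B = 100900 N·mm.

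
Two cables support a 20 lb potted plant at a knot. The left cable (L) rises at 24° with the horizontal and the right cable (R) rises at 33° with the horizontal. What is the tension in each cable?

ΣF_x = 0: −T_L·cos24° + T_R·cos33° = 0 → T_R = 1.08928·T_L.
ΣF_y = 0: T_L·sin24° + T_R·sin33° = 20.
Substitute: T_L·(0.406737 + 1.08928·0.544639) = 20 → T_L = 20.00 lb.
Then T_R = 1.08928 × 20 = 21.79 lb.

T_L = 20.00 lb, T_R = 21.79 lb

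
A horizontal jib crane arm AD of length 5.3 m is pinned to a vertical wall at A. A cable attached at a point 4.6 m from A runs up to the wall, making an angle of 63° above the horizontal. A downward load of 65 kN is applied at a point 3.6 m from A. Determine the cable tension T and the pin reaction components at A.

ΣM about A: T·sin63°·4.6 − 65·3.6 = 0 → T = 234/(4.6·0.891007) = 57.0922 ≈ 57.09 kN.
ΣF_x = 0: A_x − T·cos63° = 0 → A_x = 57.0922 × 0.45399 = 25.92 kN.
ΣF_y = 0: A_y + T·sin63° − 65 = 0 → A_y = 65 − 57.0922 × 0.891007 = 14.13 kN.

T = 57.09 kN, A_x = 25.92 kN, A_y = 14.13 kN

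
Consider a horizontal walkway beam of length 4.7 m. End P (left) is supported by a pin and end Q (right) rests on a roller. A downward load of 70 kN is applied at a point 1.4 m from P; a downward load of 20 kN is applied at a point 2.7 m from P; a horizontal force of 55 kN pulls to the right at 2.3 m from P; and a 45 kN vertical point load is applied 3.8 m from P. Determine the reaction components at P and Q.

Moments about P: Q_y·4.7 − 70·1.4 − 20·2.7 − 45·3.8 = 0 → Q_y = 323/4.7 = 68.7234 ≈ 68.72 kN.
ΣF_y = 0: P_y + 68.7234 − 70 − 20 − 45 = 0 → P_y = 66.28 kN.
ΣF_x = 0: P_x + 55 = 0 → P_x = -55.00 kN.

P_x = -55.00 kN, P_y = 66.28 kN, Q_y = 68.72 kN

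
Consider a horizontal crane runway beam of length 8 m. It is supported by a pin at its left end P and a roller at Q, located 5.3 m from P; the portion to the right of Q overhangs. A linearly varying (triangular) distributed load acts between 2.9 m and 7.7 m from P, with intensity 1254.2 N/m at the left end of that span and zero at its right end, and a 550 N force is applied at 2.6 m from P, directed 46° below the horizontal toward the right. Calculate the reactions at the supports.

P_x = -382.1 N, P_y = 655.9 N, Q_y = 2750 N

Resultant of the triangular load: ½ × 1254.2 × 4.8 = 3010.08 N, acting at 4.5 m from P (one-third of the span from the peak).
ΣM about P: Q_y·5.3 − (½·1254.2·4.8)·4.5 − 550·sin46°·2.6 = 0 → Q_y = 14574/5.3 = 2749.81 ≈ 2750 N.
ΣF_y = 0: P_y + 2749.81 − ½·1254.2·4.8 − 550·sin46° = 0 → P_y = 655.9 N.
ΣF_x = 0: P_x + 550·cos46° = 0 → P_x = -382.1 N.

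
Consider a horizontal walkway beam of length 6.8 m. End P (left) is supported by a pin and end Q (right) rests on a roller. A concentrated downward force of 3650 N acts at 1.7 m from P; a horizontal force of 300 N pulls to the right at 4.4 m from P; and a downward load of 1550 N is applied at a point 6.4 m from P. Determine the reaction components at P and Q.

ΣM about P: Q_y·6.8 − 3650·1.7 − 1550·6.4 = 0 → Q_y = 16125/6.8 = 2371.32 ≈ 2371 N.
ΣF_y = 0: P_y + 2371.32 − 3650 − 1550 = 0 → P_y = 2829 N.
ΣF_x = 0: P_x + 300 = 0 → P_x = -300.0 N.

P_x = -300.0 N, P_y = 2829 N, Q_y = 2371 N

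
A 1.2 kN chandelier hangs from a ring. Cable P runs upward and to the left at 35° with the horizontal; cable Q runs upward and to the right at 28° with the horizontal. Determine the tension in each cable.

ΣF_x = 0: −T_P·cos35° + T_Q·cos28° = 0 → T_Q = 0.927747·T_P.
ΣF_y = 0: T_P·sin35° + T_Q·sin28° = 1.2.
Substitute: T_P·(0.573576 + 0.927747·0.469472) = 1.2 → T_P = 1.18915 ≈ 1.189 kN.
Then T_Q = 0.927747 × 1.18915 = 1.103 kN.

T_P = 1.189 kN, T_Q = 1.103 kN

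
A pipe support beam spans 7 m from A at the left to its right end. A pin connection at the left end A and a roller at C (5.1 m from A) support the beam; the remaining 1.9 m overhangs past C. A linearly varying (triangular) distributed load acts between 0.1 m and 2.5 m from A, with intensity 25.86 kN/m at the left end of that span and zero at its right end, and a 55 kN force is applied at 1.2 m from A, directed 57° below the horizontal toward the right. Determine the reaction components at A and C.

A_x = -29.96 kN, A_y = 60.83 kN, C_y = 16.33 kN

Resultant of the triangular load: ½ × 25.86 × 2.4 = 31.032 kN, acting at 0.9 m from A (one-third of the span from the peak).
ΣM about A: C_y·5.1 − (½·25.86·2.4)·0.9 − 55·sin57°·1.2 = 0 → C_y = 83.2811/5.1 = 16.3296 ≈ 16.33 kN.
ΣF_y = 0: A_y + 16.3296 − ½·25.86·2.4 − 55·sin57° = 0 → A_y = 60.83 kN.
ΣF_x = 0: A_x + 55·cos57° = 0 → A_x = -29.96 kN.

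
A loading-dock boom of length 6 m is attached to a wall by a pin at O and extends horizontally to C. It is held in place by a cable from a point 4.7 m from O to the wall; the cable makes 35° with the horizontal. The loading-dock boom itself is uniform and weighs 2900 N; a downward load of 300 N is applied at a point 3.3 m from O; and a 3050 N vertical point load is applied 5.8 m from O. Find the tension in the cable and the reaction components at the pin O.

ΣM about O: T·sin35°·4.7 − 2900·3 − 300·3.3 − 3050·5.8 = 0 → T = 27380/(4.7·0.573576) = 10156.5 ≈ 10160 N.
ΣF_x = 0: O_x − T·cos35° = 0 → O_x = 10156.5 × 0.819152 = 8320 N.
ΣF_y = 0: O_y + T·sin35° − 2900 − 300 − 3050 = 0 → O_y = 6250 − 10156.5 × 0.573576 = 424.5 N.

T = 10160 N, O_x = 8320 N, O_y = 424.5 N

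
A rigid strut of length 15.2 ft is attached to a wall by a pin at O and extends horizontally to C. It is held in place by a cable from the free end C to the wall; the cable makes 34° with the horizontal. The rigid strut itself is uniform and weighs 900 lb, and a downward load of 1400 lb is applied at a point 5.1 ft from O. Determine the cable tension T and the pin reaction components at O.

ΣM about O: T·sin34°·15.2 − 900·7.6 − 1400·5.1 = 0 → T = 13980/(15.2·0.559193) = 1644.76 ≈ 1645 lb.
ΣF_x = 0: O_x − T·cos34° = 0 → O_x = 1644.76 × 0.829038 = 1364 lb.
ΣF_y = 0: O_y + T·sin34° − 900 − 1400 = 0 → O_y = 2300 − 1644.76 × 0.559193 = 1380 lb.

T = 1645 lb, O_x = 1364 lb, O_y = 1380 lb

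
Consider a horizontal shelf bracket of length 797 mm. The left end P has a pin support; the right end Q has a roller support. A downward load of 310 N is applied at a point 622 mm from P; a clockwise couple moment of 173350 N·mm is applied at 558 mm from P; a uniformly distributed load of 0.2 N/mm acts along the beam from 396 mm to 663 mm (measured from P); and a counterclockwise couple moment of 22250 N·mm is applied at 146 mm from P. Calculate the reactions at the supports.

Resultant of the distributed load: 0.2 × 267 = 53.4 N at 529.5 mm from P.
ΣM about P: Q_y·797 − 310·622 − 173350 − (0.2·267)·529.5 + 22250 = 0 → Q_y = 372195.3/797 = 466.995 ≈ 467.0 N.
ΣF_y = 0: P_y + 466.995 − 310 − 0.2·267 = 0 → P_y = -103.6 N.
ΣF_x = 0: no horizontal applied forces, so P_x = 0.

P_x = 0, P_y = -103.6 N, Q_y = 467.0 N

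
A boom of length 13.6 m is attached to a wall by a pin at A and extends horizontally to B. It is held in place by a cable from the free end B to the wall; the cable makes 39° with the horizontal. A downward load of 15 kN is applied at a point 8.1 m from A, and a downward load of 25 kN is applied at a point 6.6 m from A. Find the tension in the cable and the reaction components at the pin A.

ΣM about A: T·sin39°·13.6 − 15·8.1 − 25·6.6 = 0 → T = 286.5/(13.6·0.62932) = 33.4745 ≈ 33.47 kN.
ΣF_x = 0: A_x − T·cos39° = 0 → A_x = 33.4745 × 0.777146 = 26.01 kN.
ΣF_y = 0: A_y + T·sin39° − 15 − 25 = 0 → A_y = 40 − 33.4745 × 0.62932 = 18.93 kN.

T = 33.47 kN, A_x = 26.01 kN, A_y = 18.93 kN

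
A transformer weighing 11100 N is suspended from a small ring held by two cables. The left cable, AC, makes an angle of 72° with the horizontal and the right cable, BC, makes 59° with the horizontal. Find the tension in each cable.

T_AC = 7575 N, T_BC = 4545 N

ΣF_x = 0: −T_AC·cos72° + T_BC·cos59° = 0 → T_BC = 0.599989·T_AC.
ΣF_y = 0: T_AC·sin72° + T_BC·sin59° = 11100.
Substitute: T_AC·(0.951057 + 0.599989·0.857167) = 11100 → T_AC = 7574.99 ≈ 7575 N.
Then T_BC = 0.599989 × 7574.99 = 4545 N.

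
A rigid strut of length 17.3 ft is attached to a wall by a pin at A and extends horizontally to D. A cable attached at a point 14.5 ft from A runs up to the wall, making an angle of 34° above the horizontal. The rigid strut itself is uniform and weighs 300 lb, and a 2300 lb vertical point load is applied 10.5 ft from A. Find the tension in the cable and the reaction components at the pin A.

ΣM about A: T·sin34°·14.5 − 300·8.65 − 2300·10.5 = 0 → T = 26745/(14.5·0.559193) = 3298.47 ≈ 3298 lb.
ΣF_x = 0: A_x − T·cos34° = 0 → A_x = 3298.47 × 0.829038 = 2735 lb.
ΣF_y = 0: A_y + T·sin34° − 300 − 2300 = 0 → A_y = 2600 − 3298.47 × 0.559193 = 755.5 lb.

T = 3298 lb, A_x = 2735 lb, A_y = 755.5 lb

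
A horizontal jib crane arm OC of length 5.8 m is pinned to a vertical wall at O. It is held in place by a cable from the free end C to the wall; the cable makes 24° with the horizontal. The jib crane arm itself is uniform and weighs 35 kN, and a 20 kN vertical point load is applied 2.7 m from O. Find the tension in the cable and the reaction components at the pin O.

T = 65.92 kN, O_x = 60.22 kN, O_y = 28.19 kN

ΣM about O: T·sin24°·5.8 − 35·2.9 − 20·2.7 = 0 → T = 155.5/(5.8·0.406737) = 65.9157 ≈ 65.92 kN.
ΣF_x = 0: O_x − T·cos24° = 0 → O_x = 65.9157 × 0.913545 = 60.22 kN.
ΣF_y = 0: O_y + T·sin24° − 35 − 20 = 0 → O_y = 55 − 65.9157 × 0.406737 = 28.19 kN.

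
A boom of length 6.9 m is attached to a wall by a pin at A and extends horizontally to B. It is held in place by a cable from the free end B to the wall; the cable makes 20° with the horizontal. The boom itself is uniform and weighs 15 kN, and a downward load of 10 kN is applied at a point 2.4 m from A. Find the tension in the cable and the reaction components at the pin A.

T = 32.10 kN, A_x = 30.16 kN, A_y = 14.02 kN

ΣM about A: T·sin20°·6.9 − 15·3.45 − 10·2.4 = 0 → T = 75.75/(6.9·0.34202) = 32.0983 ≈ 32.10 kN.
ΣF_x = 0: A_x − T·cos20° = 0 → A_x = 32.0983 × 0.939693 = 30.16 kN.
ΣF_y = 0: A_y + T·sin20° − 15 − 10 = 0 → A_y = 25 − 32.0983 × 0.34202 = 14.02 kN.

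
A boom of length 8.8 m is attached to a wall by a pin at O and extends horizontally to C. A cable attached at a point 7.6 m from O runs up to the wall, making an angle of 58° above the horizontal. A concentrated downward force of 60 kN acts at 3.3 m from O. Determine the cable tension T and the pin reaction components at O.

ΣM about O: T·sin58°·7.6 − 60·3.3 = 0 → T = 198/(7.6·0.848048) = 30.7207 ≈ 30.72 kN.
ΣF_x = 0: O_x − T·cos58° = 0 → O_x = 30.7207 × 0.529919 = 16.28 kN.
ΣF_y = 0: O_y + T·sin58° − 60 = 0 → O_y = 60 − 30.7207 × 0.848048 = 33.95 kN.

T = 30.72 kN, O_x = 16.28 kN, O_y = 33.95 kN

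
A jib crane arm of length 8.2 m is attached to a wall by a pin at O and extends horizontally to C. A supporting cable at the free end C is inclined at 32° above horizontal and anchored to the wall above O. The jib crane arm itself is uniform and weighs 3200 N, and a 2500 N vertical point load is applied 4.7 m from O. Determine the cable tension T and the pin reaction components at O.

ΣM about O: T·sin32°·8.2 − 3200·4.1 − 2500·4.7 = 0 → T = 24870/(8.2·0.529919) = 5723.38 ≈ 5723 N.
ΣF_x = 0: O_x − T·cos32° = 0 → O_x = 5723.38 × 0.848048 = 4854 N.
ΣF_y = 0: O_y + T·sin32° − 3200 − 2500 = 0 → O_y = 5700 − 5723.38 × 0.529919 = 2667 N.

T = 5723 N, O_x = 4854 N, O_y = 2667 N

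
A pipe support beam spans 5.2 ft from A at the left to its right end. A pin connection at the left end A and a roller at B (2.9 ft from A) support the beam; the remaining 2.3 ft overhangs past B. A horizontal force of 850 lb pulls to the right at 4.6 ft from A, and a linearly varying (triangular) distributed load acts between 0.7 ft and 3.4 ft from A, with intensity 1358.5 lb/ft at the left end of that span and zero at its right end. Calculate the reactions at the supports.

A_x = -850.0 lb, A_y = 822.1 lb, B_y = 1012 lb

Resultant of the triangular load: ½ × 1358.5 × 2.7 = 1833.975 lb, acting at 1.6 ft from A (one-third of the span from the peak).
Taking moments about A: B_y·2.9 − (½·1358.5·2.7)·1.6 = 0 → B_y = 2934.36/2.9 = 1011.85 ≈ 1012 lb.
ΣF_y = 0: A_y + 1011.85 − ½·1358.5·2.7 = 0 → A_y = 822.1 lb.
ΣF_x = 0: A_x + 850 = 0 → A_x = -850.0 lb.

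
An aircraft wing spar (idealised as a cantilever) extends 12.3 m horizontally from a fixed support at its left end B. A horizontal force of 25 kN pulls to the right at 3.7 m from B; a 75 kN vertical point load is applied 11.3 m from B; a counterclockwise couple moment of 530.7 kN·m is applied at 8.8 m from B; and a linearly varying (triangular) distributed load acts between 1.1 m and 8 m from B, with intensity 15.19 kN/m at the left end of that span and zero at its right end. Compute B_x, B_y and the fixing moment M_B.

B_x = -25.00 kN, B_y = 127.4 kN, M_B = 495.0 kN·m

Resultant of the triangular load: ½ × 15.19 × 6.9 = 52.4055 kN, acting at 3.4 m from B (one-third of the span from the peak).
ΣF_x = 0: B_x + 25 = 0 → B_x = -25.00 kN.
ΣF_y = 0: B_y − 75 − ½·15.19·6.9 = 0 → B_y = 127.4 kN.
ΣM about B: M_B − 75·11.3 + 530.7 − (½·15.19·6.9)·3.4 = 0 → M_B = 495.0 kN·m.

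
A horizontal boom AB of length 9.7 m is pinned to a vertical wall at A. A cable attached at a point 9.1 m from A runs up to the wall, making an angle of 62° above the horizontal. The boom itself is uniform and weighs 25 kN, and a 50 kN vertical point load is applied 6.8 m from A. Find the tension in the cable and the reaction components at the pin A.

T = 57.41 kN, A_x = 26.95 kN, A_y = 24.31 kN

ΣM about A: T·sin62°·9.1 − 25·4.85 − 50·6.8 = 0 → T = 461.25/(9.1·0.882948) = 57.4063 ≈ 57.41 kN.
ΣF_x = 0: A_x − T·cos62° = 0 → A_x = 57.4063 × 0.469472 = 26.95 kN.
ΣF_y = 0: A_y + T·sin62° − 25 − 50 = 0 → A_y = 75 − 57.4063 × 0.882948 = 24.31 kN.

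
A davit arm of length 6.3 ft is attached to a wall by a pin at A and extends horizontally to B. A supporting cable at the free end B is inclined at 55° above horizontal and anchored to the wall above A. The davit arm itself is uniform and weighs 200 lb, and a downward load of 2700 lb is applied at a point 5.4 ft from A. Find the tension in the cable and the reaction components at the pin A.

T = 2947 lb, A_x = 1691 lb, A_y = 485.7 lb

ΣM about A: T·sin55°·6.3 − 200·3.15 − 2700·5.4 = 0 → T = 15210/(6.3·0.819152) = 2947.3 ≈ 2947 lb.
ΣF_x = 0: A_x − T·cos55° = 0 → A_x = 2947.3 × 0.573576 = 1691 lb.
ΣF_y = 0: A_y + T·sin55° − 200 − 2700 = 0 → A_y = 2900 − 2947.3 × 0.819152 = 485.7 lb.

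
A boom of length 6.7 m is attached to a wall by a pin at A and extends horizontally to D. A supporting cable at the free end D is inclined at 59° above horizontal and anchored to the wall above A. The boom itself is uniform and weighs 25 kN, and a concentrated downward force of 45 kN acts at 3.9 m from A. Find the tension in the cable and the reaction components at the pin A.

ΣM about A: T·sin59°·6.7 − 25·3.35 − 45·3.9 = 0 → T = 259.25/(6.7·0.857167) = 45.1418 ≈ 45.14 kN.
ΣF_x = 0: A_x − T·cos59° = 0 → A_x = 45.1418 × 0.515038 = 23.25 kN.
ΣF_y = 0: A_y + T·sin59° − 25 − 45 = 0 → A_y = 70 − 45.1418 × 0.857167 = 31.31 kN.

T = 45.14 kN, A_x = 23.25 kN, A_y = 31.31 kN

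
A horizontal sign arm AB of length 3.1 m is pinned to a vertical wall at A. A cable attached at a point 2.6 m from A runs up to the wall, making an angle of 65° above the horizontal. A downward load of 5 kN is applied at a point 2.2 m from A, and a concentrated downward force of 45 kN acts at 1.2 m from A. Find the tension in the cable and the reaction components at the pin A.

ΣM about A: T·sin65°·2.6 − 5·2.2 − 45·1.2 = 0 → T = 65/(2.6·0.906308) = 27.5844 ≈ 27.58 kN.
ΣF_x = 0: A_x − T·cos65° = 0 → A_x = 27.5844 × 0.422618 = 11.66 kN.
ΣF_y = 0: A_y + T·sin65° − 5 − 45 = 0 → A_y = 50 − 27.5844 × 0.906308 = 25.00 kN.

T = 27.58 kN, A_x = 11.66 kN, A_y = 25.00 kN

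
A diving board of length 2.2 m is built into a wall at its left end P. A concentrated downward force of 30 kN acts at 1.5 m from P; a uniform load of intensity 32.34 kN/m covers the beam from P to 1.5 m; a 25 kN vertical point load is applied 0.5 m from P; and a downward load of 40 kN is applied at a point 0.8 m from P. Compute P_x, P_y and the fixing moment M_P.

Resultant of the distributed load: 32.34 × 1.5 = 48.51 kN at 0.75 m from P.
ΣF_x = 0: P_x = 0.
ΣF_y = 0: P_y − 30 − 32.34·1.5 − 25 − 40 = 0 → P_y = 143.5 kN.
ΣM about P: M_P − 30·1.5 − (32.34·1.5)·0.75 − 25·0.5 − 40·0.8 = 0 → M_P = 125.9 kN·m.

P_x = 0, P_y = 143.5 kN, M_P = 125.9 kN·m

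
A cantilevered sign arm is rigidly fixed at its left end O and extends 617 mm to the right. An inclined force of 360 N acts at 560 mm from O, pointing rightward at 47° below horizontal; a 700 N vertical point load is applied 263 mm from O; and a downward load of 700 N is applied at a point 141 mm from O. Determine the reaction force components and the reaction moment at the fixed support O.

O_x = -245.5 N, O_y = 1663 N, M_O = 430200 N·mm

ΣF_x = 0: O_x + 360·cos47° = 0 → O_x = -245.5 N.
ΣF_y = 0: O_y − 360·sin47° − 700 − 700 = 0 → O_y = 1663 N.
ΣM about O: M_O − 360·sin47°·560 − 700·263 − 700·141 = 0 → M_O = 430200 N·mm.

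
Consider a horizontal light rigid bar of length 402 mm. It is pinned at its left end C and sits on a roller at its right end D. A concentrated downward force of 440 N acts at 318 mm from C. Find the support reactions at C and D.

C_x = 0, C_y = 91.94 N, D_y = 348.1 N

Taking moments about C: D_y·402 − 440·318 = 0 → D_y = 139920/402 = 348.06 ≈ 348.1 N.
ΣF_y = 0: C_y + 348.06 − 440 = 0 → C_y = 91.94 N.
ΣF_x = 0: no horizontal applied forces, so C_x = 0.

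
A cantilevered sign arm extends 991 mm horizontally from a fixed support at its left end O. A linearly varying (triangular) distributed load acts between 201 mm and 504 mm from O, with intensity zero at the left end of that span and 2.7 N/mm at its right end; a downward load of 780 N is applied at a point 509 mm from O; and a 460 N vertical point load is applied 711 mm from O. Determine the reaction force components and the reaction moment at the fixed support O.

Resultant of the triangular load: ½ × 2.7 × 303 = 409.05 N, acting at 403 mm from O (one-third of the span from the peak).
ΣF_x = 0: O_x = 0.
ΣF_y = 0: O_y − ½·2.7·303 − 780 − 460 = 0 → O_y = 1649 N.
ΣM about O: M_O − (½·2.7·303)·403 − 780·509 − 460·711 = 0 → M_O = 888900 N·mm.

O_x = 0, O_y = 1649 N, M_O = 888900 N·mm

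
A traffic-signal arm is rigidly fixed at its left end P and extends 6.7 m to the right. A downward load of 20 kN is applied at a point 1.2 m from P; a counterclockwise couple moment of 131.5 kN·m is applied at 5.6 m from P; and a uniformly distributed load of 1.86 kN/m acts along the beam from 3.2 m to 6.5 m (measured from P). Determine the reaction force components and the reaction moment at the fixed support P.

Resultant of the distributed load: 1.86 × 3.3 = 6.138 kN at 4.85 m from P.
ΣF_x = 0: P_x = 0.
ΣF_y = 0: P_y − 20 − 1.86·3.3 = 0 → P_y = 26.14 kN.
ΣM about P: M_P − 20·1.2 + 131.5 − (1.86·3.3)·4.85 = 0 → M_P = -77.73 kN·m.

P_x = 0, P_y = 26.14 kN, M_P = -77.73 kN·m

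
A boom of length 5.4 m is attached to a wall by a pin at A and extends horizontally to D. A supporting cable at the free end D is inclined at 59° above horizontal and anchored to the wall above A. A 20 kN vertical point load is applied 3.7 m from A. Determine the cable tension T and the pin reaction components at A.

T = 15.99 kN, A_x = 8.234 kN, A_y = 6.296 kN

ΣM about A: T·sin59°·5.4 − 20·3.7 = 0 → T = 74/(5.4·0.857167) = 15.9872 ≈ 15.99 kN.
ΣF_x = 0: A_x − T·cos59° = 0 → A_x = 15.9872 × 0.515038 = 8.234 kN.
ΣF_y = 0: A_y + T·sin59° − 20 = 0 → A_y = 20 − 15.9872 × 0.857167 = 6.296 kN.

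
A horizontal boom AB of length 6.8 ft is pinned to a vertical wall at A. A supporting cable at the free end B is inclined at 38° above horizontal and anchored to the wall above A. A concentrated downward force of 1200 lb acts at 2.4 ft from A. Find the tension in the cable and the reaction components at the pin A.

T = 687.9 lb, A_x = 542.1 lb, A_y = 776.5 lb

ΣM about A: T·sin38°·6.8 − 1200·2.4 = 0 → T = 2880/(6.8·0.615661) = 687.926 ≈ 687.9 lb.
ΣF_x = 0: A_x − T·cos38° = 0 → A_x = 687.926 × 0.788011 = 542.1 lb.
ΣF_y = 0: A_y + T·sin38° − 1200 = 0 → A_y = 1200 − 687.926 × 0.615661 = 776.5 lb.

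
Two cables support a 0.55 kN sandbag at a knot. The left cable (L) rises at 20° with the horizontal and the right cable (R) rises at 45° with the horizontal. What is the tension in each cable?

ΣF_x = 0: −T_L·cos20° + T_R·cos45° = 0 → T_R = 1.32893·T_L.
ΣF_y = 0: T_L·sin20° + T_R·sin45° = 0.55.
Substitute: T_L·(0.34202 + 1.32893·0.707107) = 0.55 → T_L = 0.429112 ≈ 0.4291 kN.
Then T_R = 1.32893 × 0.429112 = 0.5703 kN.

T_L = 0.4291 kN, T_R = 0.5703 kN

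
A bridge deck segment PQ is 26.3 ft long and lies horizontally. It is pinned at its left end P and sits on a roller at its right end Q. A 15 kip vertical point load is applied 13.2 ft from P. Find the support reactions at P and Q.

P_x = 0, P_y = 7.471 kip, Q_y = 7.529 kip

Moments about P: Q_y·26.3 − 15·13.2 = 0 → Q_y = 198/26.3 = 7.52852 ≈ 7.529 kip.
ΣF_y = 0: P_y + 7.52852 − 15 = 0 → P_y = 7.471 kip.
ΣF_x = 0: no horizontal applied forces, so P_x = 0.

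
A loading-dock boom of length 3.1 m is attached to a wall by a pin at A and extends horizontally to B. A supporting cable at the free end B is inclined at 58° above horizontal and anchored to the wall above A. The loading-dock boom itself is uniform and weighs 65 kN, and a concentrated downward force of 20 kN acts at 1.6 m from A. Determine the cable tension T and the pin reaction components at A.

ΣM about A: T·sin58°·3.1 − 65·1.55 − 20·1.6 = 0 → T = 132.75/(3.1·0.848048) = 50.4955 ≈ 50.50 kN.
ΣF_x = 0: A_x − T·cos58° = 0 → A_x = 50.4955 × 0.529919 = 26.76 kN.
ΣF_y = 0: A_y + T·sin58° − 65 − 20 = 0 → A_y = 85 − 50.4955 × 0.848048 = 42.18 kN.

T = 50.50 kN, A_x = 26.76 kN, A_y = 42.18 kN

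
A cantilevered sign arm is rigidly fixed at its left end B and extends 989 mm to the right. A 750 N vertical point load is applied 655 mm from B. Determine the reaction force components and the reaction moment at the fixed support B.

B_x = 0, B_y = 750.0 N, M_B = 491200 N·mm

ΣF_x = 0: B_x = 0.
ΣF_y = 0: B_y − 750 = 0 → B_y = 750.0 N.
ΣM about B: M_B − 750·655 = 0 → M_B = 491200 N·mm.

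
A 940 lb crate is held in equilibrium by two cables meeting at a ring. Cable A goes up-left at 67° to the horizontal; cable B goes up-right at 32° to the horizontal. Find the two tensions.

T_A = 807.1 lb, T_B = 371.9 lb

ΣF_x = 0: −T_A·cos67° + T_B·cos32° = 0 → T_B = 0.460742·T_A.
ΣF_y = 0: T_A·sin67° + T_B·sin32° = 940.
Substitute: T_A·(0.920505 + 0.460742·0.529919) = 940 → T_A = 807.102 ≈ 807.1 lb.
Then T_B = 0.460742 × 807.102 = 371.9 lb.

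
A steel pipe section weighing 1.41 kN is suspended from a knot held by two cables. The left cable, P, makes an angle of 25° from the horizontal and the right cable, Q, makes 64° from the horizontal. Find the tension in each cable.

T_P = 0.6182 kN, T_Q = 1.278 kN

ΣF_x = 0: −T_P·cos25° + T_Q·cos64° = 0 → T_Q = 2.06744·T_P.
ΣF_y = 0: T_P·sin25° + T_Q·sin64° = 1.41.
Substitute: T_P·(0.422618 + 2.06744·0.898794) = 1.41 → T_P = 0.618199 ≈ 0.6182 kN.
Then T_Q = 2.06744 × 0.618199 = 1.278 kN.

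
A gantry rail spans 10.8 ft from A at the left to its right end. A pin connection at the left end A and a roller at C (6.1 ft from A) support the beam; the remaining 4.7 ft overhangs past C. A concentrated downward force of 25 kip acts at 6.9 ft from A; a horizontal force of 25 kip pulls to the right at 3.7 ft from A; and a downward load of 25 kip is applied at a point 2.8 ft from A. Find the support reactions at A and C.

ΣM about A: C_y·6.1 − 25·6.9 − 25·2.8 = 0 → C_y = 242.5/6.1 = 39.7541 ≈ 39.75 kip.
ΣF_y = 0: A_y + 39.7541 − 25 − 25 = 0 → A_y = 10.25 kip.
ΣF_x = 0: A_x + 25 = 0 → A_x = -25.00 kip.

A_x = -25.00 kip, A_y = 10.25 kip, C_y = 39.75 kip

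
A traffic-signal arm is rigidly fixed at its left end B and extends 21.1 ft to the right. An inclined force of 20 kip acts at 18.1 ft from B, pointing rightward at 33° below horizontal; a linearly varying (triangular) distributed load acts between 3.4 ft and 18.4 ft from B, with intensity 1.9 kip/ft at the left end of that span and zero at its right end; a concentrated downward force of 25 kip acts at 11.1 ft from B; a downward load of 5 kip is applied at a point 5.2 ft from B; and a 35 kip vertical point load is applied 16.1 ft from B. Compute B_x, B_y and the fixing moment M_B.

Resultant of the triangular load: ½ × 1.9 × 15 = 14.25 kip, acting at 8.4 ft from B (one-third of the span from the peak).
ΣF_x = 0: B_x + 20·cos33° = 0 → B_x = -16.77 kip.
ΣF_y = 0: B_y − 20·sin33° − ½·1.9·15 − 25 − 5 − 35 = 0 → B_y = 90.14 kip.
ΣM about B: M_B − 20·sin33°·18.1 − (½·1.9·15)·8.4 − 25·11.1 − 5·5.2 − 35·16.1 = 0 → M_B = 1184 kip·ft.

B_x = -16.77 kip, B_y = 90.14 kip, M_B = 1184 kip·ft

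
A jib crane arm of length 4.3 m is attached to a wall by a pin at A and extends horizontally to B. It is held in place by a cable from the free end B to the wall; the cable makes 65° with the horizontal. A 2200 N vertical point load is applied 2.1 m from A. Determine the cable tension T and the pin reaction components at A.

ΣM about A: T·sin65°·4.3 − 2200·2.1 = 0 → T = 4620/(4.3·0.906308) = 1185.49 ≈ 1185 N.
ΣF_x = 0: A_x − T·cos65° = 0 → A_x = 1185.49 × 0.422618 = 501.0 N.
ΣF_y = 0: A_y + T·sin65° − 2200 = 0 → A_y = 2200 − 1185.49 × 0.906308 = 1126 N.

T = 1185 N, A_x = 501.0 N, A_y = 1126 N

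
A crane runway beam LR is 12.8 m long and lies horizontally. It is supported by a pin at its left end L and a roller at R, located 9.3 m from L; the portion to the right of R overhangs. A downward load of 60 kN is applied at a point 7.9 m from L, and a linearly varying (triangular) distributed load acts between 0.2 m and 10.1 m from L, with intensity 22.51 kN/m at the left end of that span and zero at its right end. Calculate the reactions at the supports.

L_x = 0, L_y = 78.52 kN, R_y = 92.90 kN

Resultant of the triangular load: ½ × 22.51 × 9.9 = 111.4245 kN, acting at 3.5 m from L (one-third of the span from the peak).
Taking moments about L: R_y·9.3 − 60·7.9 − (½·22.51·9.9)·3.5 = 0 → R_y = 863.98575/9.3 = 92.9017 ≈ 92.90 kN.
ΣF_y = 0: L_y + 92.9017 − 60 − ½·22.51·9.9 = 0 → L_y = 78.52 kN.
ΣF_x = 0: no horizontal applied forces, so L_x = 0.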